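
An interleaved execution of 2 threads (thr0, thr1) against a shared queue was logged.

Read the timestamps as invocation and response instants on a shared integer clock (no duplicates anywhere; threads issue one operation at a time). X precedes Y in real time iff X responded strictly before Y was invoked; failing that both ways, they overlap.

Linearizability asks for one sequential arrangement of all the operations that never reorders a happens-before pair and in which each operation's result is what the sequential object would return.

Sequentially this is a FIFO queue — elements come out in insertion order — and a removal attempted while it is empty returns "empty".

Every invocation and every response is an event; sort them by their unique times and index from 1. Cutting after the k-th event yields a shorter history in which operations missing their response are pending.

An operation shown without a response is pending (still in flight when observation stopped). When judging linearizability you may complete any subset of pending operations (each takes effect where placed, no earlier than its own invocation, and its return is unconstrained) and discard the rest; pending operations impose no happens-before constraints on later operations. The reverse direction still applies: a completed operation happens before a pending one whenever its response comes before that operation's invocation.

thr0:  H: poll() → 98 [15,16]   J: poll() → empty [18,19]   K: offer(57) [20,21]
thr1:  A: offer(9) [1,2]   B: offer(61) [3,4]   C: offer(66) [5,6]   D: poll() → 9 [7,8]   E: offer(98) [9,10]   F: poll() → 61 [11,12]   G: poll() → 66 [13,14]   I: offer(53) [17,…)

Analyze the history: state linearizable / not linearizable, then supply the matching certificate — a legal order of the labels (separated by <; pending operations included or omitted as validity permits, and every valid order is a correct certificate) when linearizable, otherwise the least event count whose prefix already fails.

after step 1 (A offer(9)): queue <9>
after step 2 (B offer(61)): queue <9,61>
after step 3 (C offer(66)): queue <9,61,66>
after step 4 (D poll() → 9): queue <61,66>
after step 5 (E offer(98)): queue <61,66,98>
after step 6 (F poll() → 61): queue <66,98>
after step 7 (G poll() → 66): queue <98>
after step 8 (H poll() → 98): queue <>
after step 9 (J poll() → empty): queue <>
after step 10 (I offer(53) (pending, included)): queue <53>
after step 11 (K offer(57)): queue <53,57>

linearizable — witness: A < B < C < D < E < F < G < H < J < I < K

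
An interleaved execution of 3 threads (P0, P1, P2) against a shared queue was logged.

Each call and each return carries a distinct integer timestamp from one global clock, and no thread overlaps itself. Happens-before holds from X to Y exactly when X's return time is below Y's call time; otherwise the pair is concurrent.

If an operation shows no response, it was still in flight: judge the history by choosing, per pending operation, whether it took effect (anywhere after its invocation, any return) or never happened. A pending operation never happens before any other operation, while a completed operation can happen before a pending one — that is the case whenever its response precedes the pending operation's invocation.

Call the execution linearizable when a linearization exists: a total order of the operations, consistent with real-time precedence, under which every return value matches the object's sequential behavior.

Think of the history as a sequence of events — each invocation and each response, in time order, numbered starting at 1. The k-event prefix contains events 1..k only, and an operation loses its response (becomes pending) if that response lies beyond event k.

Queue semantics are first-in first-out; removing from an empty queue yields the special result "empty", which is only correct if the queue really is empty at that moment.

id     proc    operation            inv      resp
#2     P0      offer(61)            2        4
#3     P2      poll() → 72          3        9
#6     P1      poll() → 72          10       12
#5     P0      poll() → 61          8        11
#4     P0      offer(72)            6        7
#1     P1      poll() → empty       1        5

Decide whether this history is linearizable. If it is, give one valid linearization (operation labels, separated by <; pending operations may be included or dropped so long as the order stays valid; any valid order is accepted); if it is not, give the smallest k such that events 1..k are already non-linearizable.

not linearizable — minimal violating prefix: 12 events

prefix check: 1..11 passes, 1..12 fails once #6's time-12 response joins
every one of the 18 real-time-consistent orders over 6 completed queue ops fails the sequential spec
take #1, #2, #3, #4, #5, #6: step 3 already fails, because #3 poll() → 72 cannot occur there
take #1, #2, #3, #4, #6, #5: step 3 already fails, because #3 poll() → 72 cannot occur there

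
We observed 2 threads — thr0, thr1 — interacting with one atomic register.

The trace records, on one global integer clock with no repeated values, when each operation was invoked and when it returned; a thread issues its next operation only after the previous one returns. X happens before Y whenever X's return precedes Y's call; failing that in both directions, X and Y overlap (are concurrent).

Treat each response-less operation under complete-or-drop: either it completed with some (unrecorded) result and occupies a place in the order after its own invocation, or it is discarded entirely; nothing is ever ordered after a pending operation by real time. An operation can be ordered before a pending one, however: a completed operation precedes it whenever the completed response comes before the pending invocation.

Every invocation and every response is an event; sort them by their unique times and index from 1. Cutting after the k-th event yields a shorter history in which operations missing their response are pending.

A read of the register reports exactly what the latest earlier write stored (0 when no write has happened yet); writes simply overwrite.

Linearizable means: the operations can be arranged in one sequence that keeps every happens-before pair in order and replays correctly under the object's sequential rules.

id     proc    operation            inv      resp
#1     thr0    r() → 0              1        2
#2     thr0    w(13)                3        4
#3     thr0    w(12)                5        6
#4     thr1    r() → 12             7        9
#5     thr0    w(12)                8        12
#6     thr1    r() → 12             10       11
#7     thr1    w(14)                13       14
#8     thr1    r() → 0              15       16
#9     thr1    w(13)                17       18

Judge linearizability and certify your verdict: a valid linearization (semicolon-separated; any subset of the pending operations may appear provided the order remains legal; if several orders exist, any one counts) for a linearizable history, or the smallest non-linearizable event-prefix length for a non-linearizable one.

prefix check: 1..15 passes, 1..16 fails once #8's time-16 response joins
all 3 real-time-respecting orders fail — 8 completed atomic register operations, no legal replay
e.g. #1, #2, #3, #4, #5, #6, #7, #8: illegal at step 8, since #8 r() → 0 cannot apply there
e.g. #1, #2, #3, #4, #6, #5, #7, #8: illegal at step 8, since #8 r() → 0 cannot apply there

not linearizable — minimal violating prefix: 16 events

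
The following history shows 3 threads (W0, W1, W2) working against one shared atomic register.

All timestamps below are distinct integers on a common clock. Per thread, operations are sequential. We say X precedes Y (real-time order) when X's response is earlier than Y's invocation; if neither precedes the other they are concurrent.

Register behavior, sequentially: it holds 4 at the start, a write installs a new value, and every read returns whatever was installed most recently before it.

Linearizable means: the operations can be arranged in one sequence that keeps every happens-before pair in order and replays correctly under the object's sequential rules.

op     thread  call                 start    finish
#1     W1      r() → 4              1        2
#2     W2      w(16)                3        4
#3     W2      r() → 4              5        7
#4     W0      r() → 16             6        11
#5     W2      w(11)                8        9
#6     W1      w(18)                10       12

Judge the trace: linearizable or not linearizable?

events 1..6 are fine; event 7 — the response of #3 at time 7 — makes the prefix non-linearizable
the completed operations (3 total) allow one real-time order; the atomic register replay rejects it
include/drop combinations of the 1 pending operation (#4) were all tried; none helps
one such order, #1, #2, #3 (pending dropped), breaks at step 3 where #3 r() → 4 is illegal

not linearizable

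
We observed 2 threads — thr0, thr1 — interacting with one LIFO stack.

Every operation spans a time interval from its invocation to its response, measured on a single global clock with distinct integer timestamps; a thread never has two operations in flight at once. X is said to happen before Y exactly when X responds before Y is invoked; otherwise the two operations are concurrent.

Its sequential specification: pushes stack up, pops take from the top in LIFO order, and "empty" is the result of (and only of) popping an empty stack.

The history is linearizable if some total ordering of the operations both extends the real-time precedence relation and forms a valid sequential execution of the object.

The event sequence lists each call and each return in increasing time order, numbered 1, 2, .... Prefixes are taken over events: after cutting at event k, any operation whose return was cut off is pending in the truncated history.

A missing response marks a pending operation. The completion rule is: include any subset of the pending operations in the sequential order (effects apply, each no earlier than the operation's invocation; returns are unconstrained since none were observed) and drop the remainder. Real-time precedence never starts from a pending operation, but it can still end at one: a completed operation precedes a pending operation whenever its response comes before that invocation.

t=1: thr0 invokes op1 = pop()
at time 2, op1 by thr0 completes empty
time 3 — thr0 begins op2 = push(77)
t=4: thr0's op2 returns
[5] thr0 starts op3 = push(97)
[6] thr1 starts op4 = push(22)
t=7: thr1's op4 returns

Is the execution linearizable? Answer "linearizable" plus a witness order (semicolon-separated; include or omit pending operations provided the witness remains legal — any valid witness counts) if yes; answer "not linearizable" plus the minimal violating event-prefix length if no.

linearizable — witness: op1; op2; op3; op4

step 1: op1 pop() → empty — stack <>
step 2: op2 push(77) — stack <77>
step 3: op3 push(97) (pending, included) — stack <77,97>
step 4: op4 push(22) — stack <77,97,22>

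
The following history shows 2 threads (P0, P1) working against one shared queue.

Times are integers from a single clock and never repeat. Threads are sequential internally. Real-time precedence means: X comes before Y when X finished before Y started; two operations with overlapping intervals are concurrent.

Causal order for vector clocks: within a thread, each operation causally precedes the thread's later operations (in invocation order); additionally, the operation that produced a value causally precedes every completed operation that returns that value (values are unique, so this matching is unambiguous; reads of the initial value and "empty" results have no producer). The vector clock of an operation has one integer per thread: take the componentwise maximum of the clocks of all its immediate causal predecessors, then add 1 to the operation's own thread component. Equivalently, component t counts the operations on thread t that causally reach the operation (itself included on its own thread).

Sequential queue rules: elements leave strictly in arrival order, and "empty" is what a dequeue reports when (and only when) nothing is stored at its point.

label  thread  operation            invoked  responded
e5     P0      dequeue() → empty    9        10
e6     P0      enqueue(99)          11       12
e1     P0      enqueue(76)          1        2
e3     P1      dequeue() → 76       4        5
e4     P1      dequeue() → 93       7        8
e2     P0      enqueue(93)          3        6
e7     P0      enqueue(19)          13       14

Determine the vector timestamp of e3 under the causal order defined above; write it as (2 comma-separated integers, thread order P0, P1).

invoked at 1, e1 has no predecessors; its own P0 bump gives (1, 0)
invoked at 4, e3 merges VC(e1)=(1, 0) and bumps P1's slot → (1, 1)
invoked at 3, e2 merges VC(e1)=(1, 0) and bumps P0's slot → (2, 0)
invoked at 9, e5 merges VC(e2)=(2, 0) and bumps P0's slot → (3, 0)
invoked at 7, e4 merges VC(e2)=(2, 0), VC(e3)=(1, 1) and bumps P1's slot → (2, 2)
invoked at 11, e6 merges VC(e5)=(3, 0) and bumps P0's slot → (4, 0)
invoked at 13, e7 merges VC(e6)=(4, 0) and bumps P0's slot → (5, 0)
target: VC(e3) = (1, 1)

(1, 1)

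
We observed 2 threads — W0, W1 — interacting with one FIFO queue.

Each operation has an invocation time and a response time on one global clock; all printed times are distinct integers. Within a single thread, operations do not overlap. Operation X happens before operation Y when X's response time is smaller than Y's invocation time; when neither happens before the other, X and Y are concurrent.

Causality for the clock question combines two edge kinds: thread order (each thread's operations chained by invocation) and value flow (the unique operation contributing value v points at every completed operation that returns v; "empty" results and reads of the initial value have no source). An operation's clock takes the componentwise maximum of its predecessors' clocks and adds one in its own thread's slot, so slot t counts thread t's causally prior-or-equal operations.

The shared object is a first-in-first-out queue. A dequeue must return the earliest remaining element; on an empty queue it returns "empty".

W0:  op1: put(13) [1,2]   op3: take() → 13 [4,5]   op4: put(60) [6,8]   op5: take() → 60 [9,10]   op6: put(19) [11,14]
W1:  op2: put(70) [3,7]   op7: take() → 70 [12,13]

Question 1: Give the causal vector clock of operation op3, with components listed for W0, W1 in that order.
Answer: (2, 0)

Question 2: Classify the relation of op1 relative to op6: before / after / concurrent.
Answer: before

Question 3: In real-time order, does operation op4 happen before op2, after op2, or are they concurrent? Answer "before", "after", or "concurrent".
Answer: concurrent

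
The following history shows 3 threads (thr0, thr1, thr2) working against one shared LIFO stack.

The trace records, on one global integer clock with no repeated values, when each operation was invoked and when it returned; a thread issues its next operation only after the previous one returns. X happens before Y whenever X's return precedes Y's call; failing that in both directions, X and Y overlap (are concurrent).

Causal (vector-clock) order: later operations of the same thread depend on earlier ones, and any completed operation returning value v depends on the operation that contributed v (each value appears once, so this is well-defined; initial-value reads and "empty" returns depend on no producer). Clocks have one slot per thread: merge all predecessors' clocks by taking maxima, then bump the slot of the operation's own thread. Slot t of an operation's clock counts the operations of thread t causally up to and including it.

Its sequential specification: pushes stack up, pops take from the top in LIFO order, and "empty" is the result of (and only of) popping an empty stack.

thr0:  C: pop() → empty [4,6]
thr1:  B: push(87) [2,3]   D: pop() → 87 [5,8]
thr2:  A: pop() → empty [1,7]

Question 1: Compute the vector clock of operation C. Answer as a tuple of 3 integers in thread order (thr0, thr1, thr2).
Answer: (1, 0, 0)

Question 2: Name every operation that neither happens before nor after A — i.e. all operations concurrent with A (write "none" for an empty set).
Answer: B, C, D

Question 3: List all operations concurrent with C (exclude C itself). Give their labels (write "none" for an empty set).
Answer: A, D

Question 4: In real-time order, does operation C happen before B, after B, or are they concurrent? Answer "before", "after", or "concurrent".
Answer: after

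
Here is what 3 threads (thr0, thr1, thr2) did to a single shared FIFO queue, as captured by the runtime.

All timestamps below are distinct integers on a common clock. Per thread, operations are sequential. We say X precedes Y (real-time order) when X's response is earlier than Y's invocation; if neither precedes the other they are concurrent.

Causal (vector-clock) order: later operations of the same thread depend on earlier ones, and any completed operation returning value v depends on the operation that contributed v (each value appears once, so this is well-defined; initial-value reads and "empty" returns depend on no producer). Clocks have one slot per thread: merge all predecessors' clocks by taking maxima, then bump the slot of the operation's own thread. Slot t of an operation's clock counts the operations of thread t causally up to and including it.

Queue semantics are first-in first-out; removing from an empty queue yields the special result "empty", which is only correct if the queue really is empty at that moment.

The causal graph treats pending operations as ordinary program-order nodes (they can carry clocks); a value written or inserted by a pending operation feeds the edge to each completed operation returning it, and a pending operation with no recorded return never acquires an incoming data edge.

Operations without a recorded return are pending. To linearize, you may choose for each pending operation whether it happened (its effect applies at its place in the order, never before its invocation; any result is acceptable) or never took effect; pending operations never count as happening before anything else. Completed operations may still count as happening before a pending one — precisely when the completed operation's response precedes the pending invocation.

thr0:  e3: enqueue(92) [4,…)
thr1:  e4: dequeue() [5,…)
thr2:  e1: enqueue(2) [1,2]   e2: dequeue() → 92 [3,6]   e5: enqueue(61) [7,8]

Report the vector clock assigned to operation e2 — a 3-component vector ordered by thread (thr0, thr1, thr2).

VC(e1, invoked at 1): no causal predecessors; +1 on thr2 → (0, 0, 1)
VC(e4, invoked at 5): no causal predecessors; +1 on thr1 → (0, 1, 0)
VC(e3, invoked at 4): no causal predecessors; +1 on thr0 → (1, 0, 0)
VC(e2, invoked at 3): max of VC(e1)=(0, 0, 1), VC(e3)=(1, 0, 0), then +1 on thread thr2 → (1, 0, 2)
VC(e5, invoked at 7): max of VC(e2)=(1, 0, 2), then +1 on thread thr2 → (1, 0, 3)
target: VC(e2) = (1, 0, 2)

(1, 0, 2)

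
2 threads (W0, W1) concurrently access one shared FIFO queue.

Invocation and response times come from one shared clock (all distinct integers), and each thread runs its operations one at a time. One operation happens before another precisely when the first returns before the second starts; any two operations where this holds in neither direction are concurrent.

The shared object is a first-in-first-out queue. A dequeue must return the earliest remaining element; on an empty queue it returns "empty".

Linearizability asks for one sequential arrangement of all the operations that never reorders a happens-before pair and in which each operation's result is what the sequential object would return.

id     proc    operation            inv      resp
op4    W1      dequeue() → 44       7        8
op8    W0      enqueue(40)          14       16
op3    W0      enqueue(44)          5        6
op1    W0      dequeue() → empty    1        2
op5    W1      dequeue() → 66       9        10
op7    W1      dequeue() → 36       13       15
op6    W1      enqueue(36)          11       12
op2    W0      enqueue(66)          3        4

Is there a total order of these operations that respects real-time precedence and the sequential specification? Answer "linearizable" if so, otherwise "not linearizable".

through event 7 a valid linearization exists; event 8 (op4 responding at time 8) ends that
the completed operations (4 total) allow one real-time order; the FIFO queue replay rejects it
e.g. op1, op2, op3, op4: illegal at step 4, since op4 dequeue() → 44 cannot apply there

not linearizable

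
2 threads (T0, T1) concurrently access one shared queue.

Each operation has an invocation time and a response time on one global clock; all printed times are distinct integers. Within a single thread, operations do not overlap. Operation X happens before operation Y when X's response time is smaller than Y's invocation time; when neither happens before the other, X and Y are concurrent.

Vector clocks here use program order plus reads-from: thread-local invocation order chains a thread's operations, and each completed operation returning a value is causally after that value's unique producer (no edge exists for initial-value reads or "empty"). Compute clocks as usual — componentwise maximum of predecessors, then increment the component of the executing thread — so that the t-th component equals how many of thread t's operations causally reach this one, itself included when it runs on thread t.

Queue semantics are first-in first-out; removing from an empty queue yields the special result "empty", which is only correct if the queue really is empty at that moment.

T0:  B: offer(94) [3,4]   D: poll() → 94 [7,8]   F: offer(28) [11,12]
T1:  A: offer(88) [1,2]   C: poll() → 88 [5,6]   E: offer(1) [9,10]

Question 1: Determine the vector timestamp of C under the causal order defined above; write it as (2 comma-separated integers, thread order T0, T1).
Answer: (0, 2)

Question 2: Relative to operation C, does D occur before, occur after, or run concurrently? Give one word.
Answer: after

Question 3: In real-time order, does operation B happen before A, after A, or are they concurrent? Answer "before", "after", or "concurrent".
Answer: after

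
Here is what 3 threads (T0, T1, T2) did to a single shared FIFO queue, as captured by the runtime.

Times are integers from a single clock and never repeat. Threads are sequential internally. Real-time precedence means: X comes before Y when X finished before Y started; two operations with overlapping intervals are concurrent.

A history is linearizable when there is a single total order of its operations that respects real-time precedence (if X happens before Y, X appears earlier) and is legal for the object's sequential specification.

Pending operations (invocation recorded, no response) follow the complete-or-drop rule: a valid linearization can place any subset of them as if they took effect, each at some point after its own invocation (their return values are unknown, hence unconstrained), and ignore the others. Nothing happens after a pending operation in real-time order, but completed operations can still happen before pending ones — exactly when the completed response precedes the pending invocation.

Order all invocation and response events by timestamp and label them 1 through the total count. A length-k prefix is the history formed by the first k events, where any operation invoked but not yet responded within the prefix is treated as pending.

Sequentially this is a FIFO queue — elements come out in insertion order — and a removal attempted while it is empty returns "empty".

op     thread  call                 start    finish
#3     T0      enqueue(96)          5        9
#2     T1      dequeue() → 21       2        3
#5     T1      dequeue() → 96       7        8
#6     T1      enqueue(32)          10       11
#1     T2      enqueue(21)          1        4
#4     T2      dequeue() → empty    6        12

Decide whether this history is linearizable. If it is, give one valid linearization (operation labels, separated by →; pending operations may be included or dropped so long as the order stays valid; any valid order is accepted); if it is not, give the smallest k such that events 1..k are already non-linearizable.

linearizable — witness: #1 → #2 → #3 → #5 → #4 → #6

step 1: #1 enqueue(21) — queue <21>
step 2: #2 dequeue() → 21 — queue <>
step 3: #3 enqueue(96) — queue <96>
step 4: #5 dequeue() → 96 — queue <>
step 5: #4 dequeue() → empty — queue <>
step 6: #6 enqueue(32) — queue <32>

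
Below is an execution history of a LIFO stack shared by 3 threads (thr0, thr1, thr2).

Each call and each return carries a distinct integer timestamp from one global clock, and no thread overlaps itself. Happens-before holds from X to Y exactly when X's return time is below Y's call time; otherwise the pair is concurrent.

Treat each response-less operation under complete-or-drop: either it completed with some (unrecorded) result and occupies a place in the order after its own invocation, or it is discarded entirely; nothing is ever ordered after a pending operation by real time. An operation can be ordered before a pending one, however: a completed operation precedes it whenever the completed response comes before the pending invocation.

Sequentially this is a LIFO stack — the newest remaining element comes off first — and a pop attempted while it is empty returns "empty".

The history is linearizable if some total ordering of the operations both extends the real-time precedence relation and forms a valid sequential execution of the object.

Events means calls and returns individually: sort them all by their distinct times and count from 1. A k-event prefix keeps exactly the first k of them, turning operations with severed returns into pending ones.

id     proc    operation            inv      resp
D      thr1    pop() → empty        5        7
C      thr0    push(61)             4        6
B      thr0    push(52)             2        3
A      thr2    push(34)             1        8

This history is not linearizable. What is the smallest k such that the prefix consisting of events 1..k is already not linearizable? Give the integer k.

one valid order for events 1..6 is A, B, C:
after step 1 (A push(34) (pending, included)): stack <34>
after step 2 (B push(52)): stack <34,52>
after step 3 (C push(61)): stack <34,52,61>
at event 7 (D's time-7 response) nothing linearizes any more
no escape via the 1 pending operation (A): every completion choice fails
sample order B, C, D (pending dropped) stalls at step 3 — D pop() → empty has no legal effect
sample order B, D, C (pending dropped) stalls at step 2 — D pop() → empty has no legal effect

7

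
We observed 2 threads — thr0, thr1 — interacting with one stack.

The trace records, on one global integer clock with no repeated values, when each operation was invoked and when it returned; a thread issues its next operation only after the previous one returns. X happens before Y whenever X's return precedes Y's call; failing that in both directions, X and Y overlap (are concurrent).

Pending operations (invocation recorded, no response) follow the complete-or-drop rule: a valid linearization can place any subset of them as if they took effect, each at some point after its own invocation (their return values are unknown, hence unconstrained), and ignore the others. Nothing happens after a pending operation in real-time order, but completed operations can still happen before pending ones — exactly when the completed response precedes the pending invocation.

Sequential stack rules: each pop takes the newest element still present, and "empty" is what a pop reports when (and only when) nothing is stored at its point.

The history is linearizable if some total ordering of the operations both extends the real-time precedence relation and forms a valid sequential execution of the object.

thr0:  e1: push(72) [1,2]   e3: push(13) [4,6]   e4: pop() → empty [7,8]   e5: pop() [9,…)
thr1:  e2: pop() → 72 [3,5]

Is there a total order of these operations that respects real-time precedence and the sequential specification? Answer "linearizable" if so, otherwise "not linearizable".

not linearizable

the violation lands at event 8, e4's response at time 8: events 1..7 linearize, events 1..8 do not
4 completed operations, 2 real-time-consistent orders — every stack replay fails
for example e1, e2, e3, e4 fails at step 4: e4 pop() → empty is not legal there
for example e1, e3, e2, e4 fails at step 3: e2 pop() → 72 is not legal there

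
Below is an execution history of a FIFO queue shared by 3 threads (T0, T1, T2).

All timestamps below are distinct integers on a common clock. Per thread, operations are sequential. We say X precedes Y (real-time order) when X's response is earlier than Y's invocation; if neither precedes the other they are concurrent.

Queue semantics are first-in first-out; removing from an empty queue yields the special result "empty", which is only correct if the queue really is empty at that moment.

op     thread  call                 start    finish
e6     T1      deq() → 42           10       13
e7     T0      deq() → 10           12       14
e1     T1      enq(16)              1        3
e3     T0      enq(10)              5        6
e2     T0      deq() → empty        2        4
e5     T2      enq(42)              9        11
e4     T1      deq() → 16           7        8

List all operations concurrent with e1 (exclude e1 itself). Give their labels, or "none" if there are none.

e2

e1 spans [1,3]; an op avoiding the whole window 1..3 is ordered, any other is concurrent
e2 [2,4]: concurrent
e3 [5,6]: after
e4 [7,8]: after
e5 [9,11]: after
e6 [10,13]: after
e7 [12,14]: after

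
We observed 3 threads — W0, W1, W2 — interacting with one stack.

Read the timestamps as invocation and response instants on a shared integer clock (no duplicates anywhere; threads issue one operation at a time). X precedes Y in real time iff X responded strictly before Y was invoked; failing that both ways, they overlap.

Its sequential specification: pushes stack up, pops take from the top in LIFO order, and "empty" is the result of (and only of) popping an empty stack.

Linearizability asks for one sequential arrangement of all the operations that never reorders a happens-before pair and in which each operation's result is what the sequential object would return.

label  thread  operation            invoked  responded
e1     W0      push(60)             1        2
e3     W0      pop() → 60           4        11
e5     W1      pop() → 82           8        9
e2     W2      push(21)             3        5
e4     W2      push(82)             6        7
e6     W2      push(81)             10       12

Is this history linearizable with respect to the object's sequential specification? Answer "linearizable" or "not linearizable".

linearizable

one valid linearization: e1, e3, e2, e4, e5, e6
step 1: e1 push(60) — stack <60>
step 2: e3 pop() → 60 — stack <>
step 3: e2 push(21) — stack <21>
step 4: e4 push(82) — stack <21,82>
step 5: e5 pop() → 82 — stack <21>
step 6: e6 push(81) — stack <21,81>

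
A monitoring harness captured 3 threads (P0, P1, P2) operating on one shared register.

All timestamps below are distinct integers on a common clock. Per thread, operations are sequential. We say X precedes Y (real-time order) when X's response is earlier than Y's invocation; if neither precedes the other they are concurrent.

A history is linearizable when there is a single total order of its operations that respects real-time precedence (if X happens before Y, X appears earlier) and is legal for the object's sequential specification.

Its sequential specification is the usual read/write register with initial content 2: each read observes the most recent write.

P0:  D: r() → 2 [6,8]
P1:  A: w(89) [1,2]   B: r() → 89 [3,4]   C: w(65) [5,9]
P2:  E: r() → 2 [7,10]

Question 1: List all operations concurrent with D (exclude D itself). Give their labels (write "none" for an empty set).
D spans [6,8]; an op avoiding the whole window 6..8 is ordered, any other is concurrent
A [1,2]: before
B [3,4]: before
C [5,9]: concurrent
E [7,10]: concurrent

C, E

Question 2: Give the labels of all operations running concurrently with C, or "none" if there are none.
overlap test against C [5,9]: concurrent iff the interval meets 5..9
A [1,2]: before
B [3,4]: before
D [6,8]: concurrent
E [7,10]: concurrent

D, E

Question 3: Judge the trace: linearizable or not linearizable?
prefix check: 1..7 passes, 1..8 fails once D's time-8 response joins
a single order respects real time; the 3 completed register operations fail replay along it
including or dropping the 2 pending operations (C, E) in any combination fails
e.g. A, B, D (pending dropped): illegal at step 3, since D r() → 2 cannot apply there

not linearizable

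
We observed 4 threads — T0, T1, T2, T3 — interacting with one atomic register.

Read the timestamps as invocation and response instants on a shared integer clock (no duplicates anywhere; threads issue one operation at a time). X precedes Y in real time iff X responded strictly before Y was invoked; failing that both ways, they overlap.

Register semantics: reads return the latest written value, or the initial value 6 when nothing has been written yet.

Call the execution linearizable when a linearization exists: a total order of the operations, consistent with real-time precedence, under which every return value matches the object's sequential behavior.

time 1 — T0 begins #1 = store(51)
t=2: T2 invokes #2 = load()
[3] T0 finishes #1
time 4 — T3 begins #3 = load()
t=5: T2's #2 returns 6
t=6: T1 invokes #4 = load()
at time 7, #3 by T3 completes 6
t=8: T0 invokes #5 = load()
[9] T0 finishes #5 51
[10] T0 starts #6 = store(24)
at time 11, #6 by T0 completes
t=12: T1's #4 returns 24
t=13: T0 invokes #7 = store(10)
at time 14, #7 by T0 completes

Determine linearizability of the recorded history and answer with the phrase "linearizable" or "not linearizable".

the violation lands at event 7, #3's response at time 7: events 1..6 linearize, events 1..7 do not
3 completed operations, 3 real-time-consistent orders — every atomic register replay fails
no completion choice of the 1 pending operation (#4) rescues it — every subset was tried
take #1, #2, #3 (pending dropped): step 2 already fails, because #2 load() → 6 cannot occur there
take #1, #3, #2 (pending dropped): step 2 already fails, because #3 load() → 6 cannot occur there

not linearizable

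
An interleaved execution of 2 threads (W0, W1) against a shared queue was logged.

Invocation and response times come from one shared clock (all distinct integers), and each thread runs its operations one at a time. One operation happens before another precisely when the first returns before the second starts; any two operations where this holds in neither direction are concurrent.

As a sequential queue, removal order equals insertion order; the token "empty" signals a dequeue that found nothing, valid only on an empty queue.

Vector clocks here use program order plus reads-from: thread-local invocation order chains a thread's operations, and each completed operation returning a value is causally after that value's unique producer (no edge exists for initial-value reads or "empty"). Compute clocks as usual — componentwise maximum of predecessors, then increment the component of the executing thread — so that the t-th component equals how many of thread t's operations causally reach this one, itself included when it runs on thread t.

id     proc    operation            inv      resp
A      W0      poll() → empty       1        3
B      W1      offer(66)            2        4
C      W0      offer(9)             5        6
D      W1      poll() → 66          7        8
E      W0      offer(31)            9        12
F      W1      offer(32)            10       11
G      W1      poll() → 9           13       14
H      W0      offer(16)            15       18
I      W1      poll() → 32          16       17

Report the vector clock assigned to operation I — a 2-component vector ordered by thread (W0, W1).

(2, 5)

no predecessors for B (invoked 2): W1 increments from zero → (0, 1)
no predecessors for A (invoked 1): W0 increments from zero → (1, 0)
D, invoked 7, takes VC(B)=(0, 1) under max, adds 1 for W1 → (0, 2)
C, invoked 5, takes VC(A)=(1, 0) under max, adds 1 for W0 → (2, 0)
F, invoked 10, takes VC(D)=(0, 2) under max, adds 1 for W1 → (0, 3)
E, invoked 9, takes VC(C)=(2, 0) under max, adds 1 for W0 → (3, 0)
H, invoked 15, takes VC(E)=(3, 0) under max, adds 1 for W0 → (4, 0)
G, invoked 13, takes VC(C)=(2, 0), VC(F)=(0, 3) under max, adds 1 for W1 → (2, 4)
I, invoked 16, takes VC(F)=(0, 3), VC(G)=(2, 4) under max, adds 1 for W1 → (2, 5)
target: VC(I) = (2, 5)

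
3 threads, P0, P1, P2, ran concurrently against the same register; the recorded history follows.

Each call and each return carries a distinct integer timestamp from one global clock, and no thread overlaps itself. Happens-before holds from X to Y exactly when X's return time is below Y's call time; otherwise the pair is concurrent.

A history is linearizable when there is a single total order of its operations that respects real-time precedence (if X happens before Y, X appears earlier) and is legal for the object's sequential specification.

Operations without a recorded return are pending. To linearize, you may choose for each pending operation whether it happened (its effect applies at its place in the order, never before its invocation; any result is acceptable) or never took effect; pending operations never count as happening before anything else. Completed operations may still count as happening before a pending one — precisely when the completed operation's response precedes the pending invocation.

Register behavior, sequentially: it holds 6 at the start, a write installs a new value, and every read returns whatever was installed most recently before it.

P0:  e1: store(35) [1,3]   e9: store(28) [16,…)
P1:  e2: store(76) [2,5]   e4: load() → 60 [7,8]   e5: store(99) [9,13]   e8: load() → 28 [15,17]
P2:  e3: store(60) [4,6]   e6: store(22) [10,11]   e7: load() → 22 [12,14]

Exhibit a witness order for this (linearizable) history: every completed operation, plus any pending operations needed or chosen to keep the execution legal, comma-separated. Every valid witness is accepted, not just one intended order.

after step 1 (e1 store(35)): value 35
after step 2 (e2 store(76)): value 76
after step 3 (e3 store(60)): value 60
after step 4 (e4 load() → 60): value 60
after step 5 (e5 store(99)): value 99
after step 6 (e6 store(22)): value 22
after step 7 (e7 load() → 22): value 22
after step 8 (e9 store(28) (pending, included)): value 28
after step 9 (e8 load() → 28): value 28

e1, e2, e3, e4, e5, e6, e7, e9, e8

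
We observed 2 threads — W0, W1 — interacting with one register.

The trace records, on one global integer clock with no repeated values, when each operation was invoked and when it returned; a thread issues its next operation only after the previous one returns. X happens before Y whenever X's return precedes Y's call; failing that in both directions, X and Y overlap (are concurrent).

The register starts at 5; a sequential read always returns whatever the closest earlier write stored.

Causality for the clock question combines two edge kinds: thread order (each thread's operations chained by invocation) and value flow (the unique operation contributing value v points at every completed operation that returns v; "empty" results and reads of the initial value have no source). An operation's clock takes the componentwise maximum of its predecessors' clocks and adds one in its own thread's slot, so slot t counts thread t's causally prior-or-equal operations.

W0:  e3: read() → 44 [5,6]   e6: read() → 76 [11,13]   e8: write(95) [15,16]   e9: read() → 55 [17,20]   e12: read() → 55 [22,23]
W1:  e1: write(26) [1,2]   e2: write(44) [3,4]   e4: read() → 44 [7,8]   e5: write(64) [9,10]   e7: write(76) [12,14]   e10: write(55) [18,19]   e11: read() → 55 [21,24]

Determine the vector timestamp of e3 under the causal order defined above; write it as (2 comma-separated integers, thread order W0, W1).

no predecessors for e1 (invoked 1): W1 increments from zero → (0, 1)
VC(e2, invoked at 3): max of VC(e1)=(0, 1), then +1 on thread W1 → (0, 2)
VC(e4, invoked at 7): max of VC(e2)=(0, 2), then +1 on thread W1 → (0, 3)
VC(e3, invoked at 5): max of VC(e2)=(0, 2), then +1 on thread W0 → (1, 2)
VC(e5, invoked at 9): max of VC(e4)=(0, 3), then +1 on thread W1 → (0, 4)
VC(e7, invoked at 12): max of VC(e5)=(0, 4), then +1 on thread W1 → (0, 5)
VC(e10, invoked at 18): max of VC(e7)=(0, 5), then +1 on thread W1 → (0, 6)
VC(e11, invoked at 21): max of VC(e10)=(0, 6), then +1 on thread W1 → (0, 7)
VC(e6, invoked at 11): max of VC(e3)=(1, 2), VC(e7)=(0, 5), then +1 on thread W0 → (2, 5)
VC(e8, invoked at 15): max of VC(e6)=(2, 5), then +1 on thread W0 → (3, 5)
VC(e9, invoked at 17): max of VC(e8)=(3, 5), VC(e10)=(0, 6), then +1 on thread W0 → (4, 6)
VC(e12, invoked at 22): max of VC(e9)=(4, 6), VC(e10)=(0, 6), then +1 on thread W0 → (5, 6)
target: VC(e3) = (1, 2)

(1, 2)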